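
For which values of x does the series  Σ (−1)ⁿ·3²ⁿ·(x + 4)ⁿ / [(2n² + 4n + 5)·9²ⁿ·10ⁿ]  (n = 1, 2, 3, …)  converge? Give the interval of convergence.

Apply the ratio test: |a_{n+1}| / |a_n| = [(2n² + 4n + 5)/(2(n+1)² + 4(n+1) + 5)] · 9/(81·10), which tends to 1/90 as n → ∞.
Thus R = 1/(1/90) = 90.
When x = 86, the series is dominated by a constant times Σ 1/n², which converges (p = 2 > 1).
At x = -94: the series is dominated by a constant times Σ 1/n², which converges (p = 2 > 1).

[-94, 86]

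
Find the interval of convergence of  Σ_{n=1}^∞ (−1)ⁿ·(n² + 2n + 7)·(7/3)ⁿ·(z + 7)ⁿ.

By the ratio test, |a_{n+1}/a_n| = [((n+1)² + 2(n+1) + 7)/(n² + 2n + 7)] · 7/3 → 7/3.
Hence the series converges for |z + 7| < 1/(7/3) = 3/7, so the radius of convergence is 3/7.
When z = -46/7, the terms do not tend to 0, so the series diverges.
When z = -52/7, the n-th term does not approach 0; divergence by the term test.

(-52/7, -46/7)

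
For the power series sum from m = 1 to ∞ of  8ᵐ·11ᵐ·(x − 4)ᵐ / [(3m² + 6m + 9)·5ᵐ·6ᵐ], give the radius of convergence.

R = 15/44

Ratio test: |a_{m+1}/a_m| = [(3m² + 6m + 9)/(3(m+1)² + 6(m+1) + 9)] · 8·11/(5·6) → 44/15 as m → ∞.
The series converges when 44/15 · |x − 4| < 1, giving R = 15/44.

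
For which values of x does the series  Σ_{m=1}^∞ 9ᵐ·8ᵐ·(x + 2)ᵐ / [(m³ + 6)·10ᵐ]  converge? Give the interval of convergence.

Apply the ratio test: |a_{m+1}| / |a_m| = [(m³ + 6)/((m+1)³ + 6)] · 9·8/10, which tends to 36/5 as m → ∞.
Thus R = 1/(36/5) = 5/36.
Check x = -67/36: absolute convergence follows by limit comparison with Σ 1/m³.
At x = -77/36: the terms are on the order of 1/m³, so the series converges absolutely by comparison with the p-series (p = 3 > 1).

[-77/36, -67/36]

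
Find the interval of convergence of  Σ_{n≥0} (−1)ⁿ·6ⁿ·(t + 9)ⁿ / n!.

(−∞, ∞)

Ratio test: |a_{n+1}/a_n| = 6 · 1/(n+1) → 0 as n → ∞.
The ratio tends to 0 regardless of t, hence R = ∞.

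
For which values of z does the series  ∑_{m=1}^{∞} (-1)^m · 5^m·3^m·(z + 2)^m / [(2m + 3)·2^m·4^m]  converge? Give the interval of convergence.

(-38/15, -22/15]

Apply the ratio test: |a_{m+1}| / |a_m| = [(2m + 3)/(2(m+1) + 3)] · 5·3/(2·4), which tends to 15/8 as m → ∞.
Thus R = 1/(15/8) = 8/15.
At z = -22/15: the terms alternate in sign and decrease monotonically to 0 in absolute value (size ~ c/m), so the alternating series test gives convergence.
Check z = -38/15: the terms are asymptotic to a nonzero constant times 1/m, so the series diverges by limit comparison with Σ 1/m.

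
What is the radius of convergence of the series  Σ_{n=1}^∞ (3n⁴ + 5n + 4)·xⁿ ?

The ratio of consecutive coefficients is (3(n+1)⁴ + 5(n+1) + 4)/(3n⁴ + 5n + 4) → 1.
Convergence for |x| < 1, so R = 1.

R = 1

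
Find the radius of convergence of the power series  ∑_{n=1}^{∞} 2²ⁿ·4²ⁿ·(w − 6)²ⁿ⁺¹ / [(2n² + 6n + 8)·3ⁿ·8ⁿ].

Apply the ratio test: |a_{n+1}| / |a_n| = [(2n² + 6n + 8)/(2(n+1)² + 6(n+1) + 8)] · 4·16/(3·8), which tends to 8/3 as n → ∞.
Successive powers of (w − 6) differ by 2, so the series converges when |w − 6|² · 8/3 < 1, i.e. |w − 6| < √(3/8). So R = √6/4.

R = √6/4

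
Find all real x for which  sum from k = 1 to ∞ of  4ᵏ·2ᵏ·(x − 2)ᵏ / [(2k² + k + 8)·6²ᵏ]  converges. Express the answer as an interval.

Apply the ratio test: |a_{k+1}| / |a_k| = [(2k² + k + 8)/(2(k+1)² + (k+1) + 8)] · 4·2/36, which tends to 2/9 as k → ∞.
Convergence for |x − 2| · 2/9 < 1, i.e. |x − 2| < 9/2. So R = 9/2.
When x = 13/2, absolute convergence follows by limit comparison with Σ 1/k².
Check x = -5/2: absolute convergence follows by limit comparison with Σ 1/k².

[-5/2, 13/2]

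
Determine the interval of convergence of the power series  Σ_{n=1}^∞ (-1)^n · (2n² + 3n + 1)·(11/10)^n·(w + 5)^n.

Apply the ratio test: |a_{n+1}| / |a_n| = [(2(n+1)² + 3(n+1) + 1)/(2n² + 3n + 1)] · 11/10, which tends to 11/10 as n → ∞.
Thus R = 1/(11/10) = 10/11.
When w = -45/11, the terms do not tend to 0, so the series diverges.
At w = -65/11: the terms do not tend to 0, so the series diverges.

(-65/11, -45/11)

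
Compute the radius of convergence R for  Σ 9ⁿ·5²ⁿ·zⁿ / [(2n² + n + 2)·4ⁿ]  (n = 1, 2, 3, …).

The ratio of consecutive coefficients is [(2n² + n + 2)/(2(n+1)² + (n+1) + 2)] · 9·25/4 → 225/4.
Thus R = 1/(225/4) = 4/225.

R = 4/225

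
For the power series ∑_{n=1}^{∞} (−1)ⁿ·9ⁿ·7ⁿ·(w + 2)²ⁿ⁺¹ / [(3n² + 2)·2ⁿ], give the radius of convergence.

Apply the ratio test: |a_{n+1}| / |a_n| = [(3n² + 2)/(3(n+1)² + 2)] · 9·7/2, which tends to 63/2 as n → ∞.
Since the exponent of (w + 2) increases by 2 each term, convergence requires |w + 2|² < 2/63, hence R = √14/21.

R = √14/21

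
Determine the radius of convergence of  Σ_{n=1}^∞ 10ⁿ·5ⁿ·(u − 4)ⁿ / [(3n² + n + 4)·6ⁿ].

R = 3/25

The ratio of consecutive coefficients is [(3n² + n + 4)/(3(n+1)² + (n+1) + 4)] · 10·5/6 → 25/3.
Convergence for |u − 4| · 25/3 < 1, i.e. |u − 4| < 3/25. So R = 3/25.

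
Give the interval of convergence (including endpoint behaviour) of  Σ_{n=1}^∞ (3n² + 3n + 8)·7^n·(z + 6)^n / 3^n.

(-45/7, -39/7)

The ratio of consecutive coefficients is [(3(n+1)² + 3(n+1) + 8)/(3n² + 3n + 8)] · 7/3 → 7/3.
The series converges when 7/3 · |z + 6| < 1, giving R = 3/7.
Check z = -39/7: the terms have absolute value of order n², which does not tend to 0, so the series diverges by the divergence test.
Check z = -45/7: the terms do not tend to 0, so the series diverges.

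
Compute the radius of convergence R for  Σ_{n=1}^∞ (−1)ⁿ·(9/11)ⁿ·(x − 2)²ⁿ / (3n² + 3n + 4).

R = √11/3

The ratio of consecutive coefficients is [(3n² + 3n + 4)/(3(n+1)² + 3(n+1) + 4)] · 9/11 → 9/11.
Successive powers of (x − 2) differ by 2, so the series converges when |x − 2|² · 9/11 < 1, i.e. |x − 2| < √(11/9). So R = √11/3.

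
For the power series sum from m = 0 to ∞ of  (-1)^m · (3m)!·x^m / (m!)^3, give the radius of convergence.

The ratio of consecutive coefficients is (3m+1)·(3m+2)·(3m+3)/(m+1)³ → 27.
Convergence for |x| · 27 < 1, i.e. |x| < 1/27. So R = 1/27.

R = 1/27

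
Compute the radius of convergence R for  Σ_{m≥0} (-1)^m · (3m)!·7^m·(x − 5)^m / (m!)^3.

By the ratio test, |a_{m+1}/a_m| = (3m+1)·(3m+2)·(3m+3)/(m+1)³ · 7 → 189.
Convergence for |x − 5| · 189 < 1, i.e. |x − 5| < 1/189. So R = 1/189.

R = 1/189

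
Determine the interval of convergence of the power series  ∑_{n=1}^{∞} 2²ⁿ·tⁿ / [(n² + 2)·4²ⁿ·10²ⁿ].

[-400, 400]

By the ratio test, |a_{n+1}/a_n| = [(n² + 2)/((n+1)² + 2)] · 4/(16·100) → 1/400.
Convergence for |t| · 1/400 < 1, i.e. |t| < 400. So R = 400.
At t = 400: absolute convergence follows by limit comparison with Σ 1/n².
At t = -400: the terms are on the order of 1/n², so the series converges absolutely by comparison with the p-series (p = 2 > 1).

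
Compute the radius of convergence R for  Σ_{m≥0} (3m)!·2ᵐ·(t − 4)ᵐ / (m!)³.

Apply the ratio test: |a_{m+1}| / |a_m| = (3m+1)·(3m+2)·(3m+3)/(m+1)³ · 2, which tends to 54 as m → ∞.
Thus R = 1/(54) = 1/54.

R = 1/54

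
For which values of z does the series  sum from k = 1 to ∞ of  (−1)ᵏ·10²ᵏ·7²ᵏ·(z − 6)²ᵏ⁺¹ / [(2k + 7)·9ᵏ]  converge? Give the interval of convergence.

[417/70, 423/70]

The ratio of consecutive coefficients is [(2k + 7)/(2(k+1) + 7)] · 100·49/9 → 4900/9.
Writing y = (z − 6)², the series in y has radius 9/4900, so |z − 6| < √(9/4900) = 3/70 and R = 3/70.
When z = 423/70, an alternating series whose terms decrease to 0 in absolute value, so it converges by the Leibniz criterion.
At z = 417/70: convergence follows from the alternating series test (terms decrease monotonically to 0).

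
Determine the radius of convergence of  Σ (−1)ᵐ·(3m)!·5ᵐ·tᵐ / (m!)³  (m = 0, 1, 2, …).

R = 1/135

Apply the ratio test: |a_{m+1}| / |a_m| = (3m+1)·(3m+2)·(3m+3)/(m+1)³ · 5, which tends to 135 as m → ∞.
Thus R = 1/(135) = 1/135.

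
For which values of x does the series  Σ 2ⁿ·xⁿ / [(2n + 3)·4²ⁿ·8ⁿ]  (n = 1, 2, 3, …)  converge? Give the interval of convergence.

The ratio of consecutive coefficients is [(2n + 3)/(2(n+1) + 3)] · 2/(16·8) → 1/64.
Hence the series converges for |x| < 1/(1/64) = 64, so the radius of convergence is 64.
When x = 64, the terms behave like c/n; limit comparison with the harmonic series gives divergence.
Endpoint x = -64: the terms alternate in sign and decrease monotonically to 0 in absolute value (size ~ c/n), so the alternating series test gives convergence.

[-64, 64)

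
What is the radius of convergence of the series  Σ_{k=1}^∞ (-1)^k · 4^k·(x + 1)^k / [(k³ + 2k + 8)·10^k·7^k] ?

Ratio test: |a_{k+1}/a_k| = [(k³ + 2k + 8)/((k+1)³ + 2(k+1) + 8)] · 4/(10·7) → 2/35 as k → ∞.
Thus R = 1/(2/35) = 35/2.

R = 35/2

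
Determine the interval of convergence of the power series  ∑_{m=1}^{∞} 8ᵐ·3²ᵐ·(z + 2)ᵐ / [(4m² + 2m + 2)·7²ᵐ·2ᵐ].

The ratio of consecutive coefficients is [(4m² + 2m + 2)/(4(m+1)² + 2(m+1) + 2)] · 8·9/(49·2) → 36/49.
Hence the series converges for |z + 2| < 1/(36/49) = 49/36, so the radius of convergence is 49/36.
Check z = -23/36: the series is dominated by a constant times Σ 1/m², which converges (p = 2 > 1).
When z = -121/36, the terms are on the order of 1/m², so the series converges absolutely by comparison with the p-series (p = 2 > 1).

[-121/36, -23/36]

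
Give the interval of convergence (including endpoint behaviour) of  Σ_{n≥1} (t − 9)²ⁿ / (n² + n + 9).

The ratio of consecutive coefficients is (n² + n + 9)/((n+1)² + (n+1) + 9) → 1.
Successive powers of (t − 9) differ by 2, so the series converges when |t − 9|² · 1 < 1, i.e. |t − 9| < √(1) = 1. So R = 1.
When t = 10, the series is dominated by a constant times Σ 1/n², which converges (p = 2 > 1).
Check t = 8: absolute convergence follows by limit comparison with Σ 1/n².

[8, 10]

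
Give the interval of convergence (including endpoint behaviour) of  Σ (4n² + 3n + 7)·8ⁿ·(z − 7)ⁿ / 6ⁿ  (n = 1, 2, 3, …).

(25/4, 31/4)

Ratio test: |a_{n+1}/a_n| = [(4(n+1)² + 3(n+1) + 7)/(4n² + 3n + 7)] · 8/6 → 4/3 as n → ∞.
Hence the series converges for |z − 7| < 1/(4/3) = 3/4, so the radius of convergence is 3/4.
Endpoint z = 31/4: the terms have absolute value of order n², which does not tend to 0, so the series diverges by the divergence test.
When z = 25/4, the terms do not tend to 0, so the series diverges.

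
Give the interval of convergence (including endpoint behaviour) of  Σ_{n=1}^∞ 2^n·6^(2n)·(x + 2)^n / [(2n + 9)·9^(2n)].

Ratio test: |a_{n+1}/a_n| = [(2n + 9)/(2(n+1) + 9)] · 2·36/81 → 8/9 as n → ∞.
The series converges when 8/9 · |x + 2| < 1, giving R = 9/8.
Check x = -7/8: the terms are asymptotic to a nonzero constant times 1/n, so the series diverges by limit comparison with Σ 1/n.
When x = -25/8, convergence follows from the alternating series test (terms decrease monotonically to 0).

[-25/8, -7/8)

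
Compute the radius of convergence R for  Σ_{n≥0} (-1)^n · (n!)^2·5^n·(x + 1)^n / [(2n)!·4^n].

Ratio test: |a_{n+1}/a_n| = (n+1)²/[(2n+1)·(2n+2)] · 5/4 → 5/16 as n → ∞.
The series converges when 5/16 · |x + 1| < 1, giving R = 16/5.

R = 16/5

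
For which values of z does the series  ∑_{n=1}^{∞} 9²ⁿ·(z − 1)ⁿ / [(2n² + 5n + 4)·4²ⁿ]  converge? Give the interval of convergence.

[65/81, 97/81]

By the ratio test, |a_{n+1}/a_n| = [(2n² + 5n + 4)/(2(n+1)² + 5(n+1) + 4)] · 81/16 → 81/16.
Hence the series converges for |z − 1| < 1/(81/16) = 16/81, so the radius of convergence is 16/81.
Check z = 97/81: the series is dominated by a constant times Σ 1/n², which converges (p = 2 > 1).
At z = 65/81: the terms are on the order of 1/n², so the series converges absolutely by comparison with the p-series (p = 2 > 1).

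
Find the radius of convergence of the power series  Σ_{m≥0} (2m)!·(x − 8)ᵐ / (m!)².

Ratio test: |a_{m+1}/a_m| = (2m+1)·(2m+2)/(m+1)² → 4 as m → ∞.
Thus R = 1/(4) = 1/4.

R = 1/4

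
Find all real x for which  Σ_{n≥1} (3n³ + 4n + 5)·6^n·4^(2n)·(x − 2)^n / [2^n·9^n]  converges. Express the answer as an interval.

The ratio of consecutive coefficients is [(3(n+1)³ + 4(n+1) + 5)/(3n³ + 4n + 5)] · 6·16/(2·9) → 16/3.
Hence the series converges for |x − 2| < 1/(16/3) = 3/16, so the radius of convergence is 3/16.
At x = 35/16: the n-th term does not approach 0; divergence by the term test.
Check x = 29/16: the terms have absolute value of order n³, which does not tend to 0, so the series diverges by the divergence test.

(29/16, 35/16)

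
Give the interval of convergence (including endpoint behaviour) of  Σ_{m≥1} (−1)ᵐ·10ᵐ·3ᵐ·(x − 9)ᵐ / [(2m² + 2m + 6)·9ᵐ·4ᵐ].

[39/5, 51/5]

Ratio test: |a_{m+1}/a_m| = [(2m² + 2m + 6)/(2(m+1)² + 2(m+1) + 6)] · 10·3/(9·4) → 5/6 as m → ∞.
Thus R = 1/(5/6) = 6/5.
When x = 51/5, the series is dominated by a constant times Σ 1/m², which converges (p = 2 > 1).
When x = 39/5, the series is dominated by a constant times Σ 1/m², which converges (p = 2 > 1).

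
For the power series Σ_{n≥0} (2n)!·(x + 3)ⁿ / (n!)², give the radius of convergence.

R = 1/4

Ratio test: |a_{n+1}/a_n| = (2n+1)·(2n+2)/(n+1)² → 4 as n → ∞.
The series converges when 4 · |x + 3| < 1, giving R = 1/4.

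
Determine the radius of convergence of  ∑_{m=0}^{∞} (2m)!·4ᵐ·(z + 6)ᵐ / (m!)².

By the ratio test, |a_{m+1}/a_m| = (2m+1)·(2m+2)/(m+1)² · 4 → 16.
The series converges when 16 · |z + 6| < 1, giving R = 1/16.

R = 1/16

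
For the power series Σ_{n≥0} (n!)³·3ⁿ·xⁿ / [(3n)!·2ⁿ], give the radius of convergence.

Apply the ratio test: |a_{n+1}| / |a_n| = (n+1)³/[(3n+1)·(3n+2)·(3n+3)] · 3/2, which tends to 1/18 as n → ∞.
Hence the series converges for |x| < 1/(1/18) = 18, so the radius of convergence is 18.

R = 18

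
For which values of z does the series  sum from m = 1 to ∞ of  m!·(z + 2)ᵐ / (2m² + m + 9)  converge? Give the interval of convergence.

{-2}

The ratio of consecutive coefficients is (m+1) · (2m² + m + 9)/(2(m+1)² + (m+1) + 9) → ∞.
Since the ratio → ∞, the series diverges for every z ≠ -2, and R = 0.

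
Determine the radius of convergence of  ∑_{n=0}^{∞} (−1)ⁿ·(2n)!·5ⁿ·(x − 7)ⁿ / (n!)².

Apply the ratio test: |a_{n+1}| / |a_n| = (2n+1)·(2n+2)/(n+1)² · 5, which tends to 20 as n → ∞.
Thus R = 1/(20) = 1/20.

R = 1/20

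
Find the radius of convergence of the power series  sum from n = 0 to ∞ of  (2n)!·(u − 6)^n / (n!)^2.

R = 1/4

By the ratio test, |a_{n+1}/a_n| = (2n+1)·(2n+2)/(n+1)² → 4.
The series converges when 4 · |u − 6| < 1, giving R = 1/4.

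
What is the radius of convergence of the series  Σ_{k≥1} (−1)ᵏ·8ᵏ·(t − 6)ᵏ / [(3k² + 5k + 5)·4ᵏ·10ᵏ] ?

The ratio of consecutive coefficients is [(3k² + 5k + 5)/(3(k+1)² + 5(k+1) + 5)] · 8/(4·10) → 1/5.
Convergence for |t − 6| · 1/5 < 1, i.e. |t − 6| < 5. So R = 5.

R = 5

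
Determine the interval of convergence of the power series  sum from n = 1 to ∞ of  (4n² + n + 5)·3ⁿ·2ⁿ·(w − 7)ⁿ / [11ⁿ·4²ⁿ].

(-67/3, 109/3)

The ratio of consecutive coefficients is [(4(n+1)² + (n+1) + 5)/(4n² + n + 5)] · 3·2/(11·16) → 3/88.
Convergence for |w − 7| · 3/88 < 1, i.e. |w − 7| < 88/3. So R = 88/3.
Check w = 109/3: the terms have absolute value of order n², which does not tend to 0, so the series diverges by the divergence test.
At w = -67/3: the terms have absolute value of order n², which does not tend to 0, so the series diverges by the divergence test.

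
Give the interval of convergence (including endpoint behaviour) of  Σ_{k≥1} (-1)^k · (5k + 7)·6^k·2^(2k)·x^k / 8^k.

Ratio test: |a_{k+1}/a_k| = [(5(k+1) + 7)/(5k + 7)] · 6·4/8 → 3 as k → ∞.
Thus R = 1/(3) = 1/3.
At x = 1/3: the k-th term does not approach 0; divergence by the term test.
At x = -1/3: the terms have absolute value of order k, which does not tend to 0, so the series diverges by the divergence test.

(-1/3, 1/3)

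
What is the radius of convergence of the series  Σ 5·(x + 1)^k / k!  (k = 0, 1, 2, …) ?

R = ∞

Ratio test: |a_{k+1}/a_k| = 5/5 · 1/(k+1) → 0 as k → ∞.
Since the limit is 0 < 1 for every x, the series converges on all of ℝ and R = ∞.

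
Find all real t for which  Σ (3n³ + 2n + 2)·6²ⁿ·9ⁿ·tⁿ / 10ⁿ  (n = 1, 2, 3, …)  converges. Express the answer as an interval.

(-5/162, 5/162)

The ratio of consecutive coefficients is [(3(n+1)³ + 2(n+1) + 2)/(3n³ + 2n + 2)] · 36·9/10 → 162/5.
Hence the series converges for |t| < 1/(162/5) = 5/162, so the radius of convergence is 5/162.
Check t = 5/162: the terms do not tend to 0, so the series diverges.
At t = -5/162: the n-th term does not approach 0; divergence by the term test.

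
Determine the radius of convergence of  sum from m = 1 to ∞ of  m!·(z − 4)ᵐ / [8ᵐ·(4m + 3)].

R = 0

The ratio of consecutive coefficients is (m+1) · 1/8 · (4m + 3)/(4(m+1) + 3) → ∞.
The ratio grows without bound, so the series diverges whenever (z − 4) ≠ 0; it converges only at z = 4. R = 0.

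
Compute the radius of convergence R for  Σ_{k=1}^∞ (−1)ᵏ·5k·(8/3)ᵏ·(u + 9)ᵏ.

Apply the ratio test: |a_{k+1}| / |a_k| = [5(k+1)/5k] · 8/3, which tends to 8/3 as k → ∞.
Convergence for |u + 9| · 8/3 < 1, i.e. |u + 9| < 3/8. So R = 3/8.

R = 3/8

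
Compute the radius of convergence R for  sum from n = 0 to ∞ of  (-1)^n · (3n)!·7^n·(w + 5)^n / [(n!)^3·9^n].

R = 1/21

By the ratio test, |a_{n+1}/a_n| = (3n+1)·(3n+2)·(3n+3)/(n+1)³ · 7/9 → 21.
Convergence for |w + 5| · 21 < 1, i.e. |w + 5| < 1/21. So R = 1/21.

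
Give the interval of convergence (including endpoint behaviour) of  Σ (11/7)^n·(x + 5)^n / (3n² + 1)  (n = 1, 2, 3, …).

[-62/11, -48/11]

By the ratio test, |a_{n+1}/a_n| = [(3n² + 1)/(3(n+1)² + 1)] · 11/7 → 11/7.
Thus R = 1/(11/7) = 7/11.
Endpoint x = -48/11: the series is dominated by a constant times Σ 1/n², which converges (p = 2 > 1).
When x = -62/11, the series is dominated by a constant times Σ 1/n², which converges (p = 2 > 1).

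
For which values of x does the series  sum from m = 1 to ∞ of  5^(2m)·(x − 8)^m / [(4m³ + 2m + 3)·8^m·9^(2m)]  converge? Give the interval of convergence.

Apply the ratio test: |a_{m+1}| / |a_m| = [(4m³ + 2m + 3)/(4(m+1)³ + 2(m+1) + 3)] · 25/(8·81), which tends to 25/648 as m → ∞.
Convergence for |x − 8| · 25/648 < 1, i.e. |x − 8| < 648/25. So R = 648/25.
At x = 848/25: absolute convergence follows by limit comparison with Σ 1/m³.
When x = -448/25, the series is dominated by a constant times Σ 1/m³, which converges (p = 3 > 1).

[-448/25, 848/25]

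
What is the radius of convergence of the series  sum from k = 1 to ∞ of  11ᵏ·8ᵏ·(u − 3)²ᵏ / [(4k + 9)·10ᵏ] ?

Ratio test: |a_{k+1}/a_k| = [(4k + 9)/(4(k+1) + 9)] · 11·8/10 → 44/5 as k → ∞.
Since the exponent of (u − 3) increases by 2 each term, convergence requires |u − 3|² < 5/44, hence R = √55/22.

R = √55/22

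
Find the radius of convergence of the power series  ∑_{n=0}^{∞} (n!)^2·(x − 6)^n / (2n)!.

Apply the ratio test: |a_{n+1}| / |a_n| = (n+1)²/[(2n+1)·(2n+2)], which tends to 1/4 as n → ∞.
Convergence for |x − 6| · 1/4 < 1, i.e. |x − 6| < 4. So R = 4.

R = 4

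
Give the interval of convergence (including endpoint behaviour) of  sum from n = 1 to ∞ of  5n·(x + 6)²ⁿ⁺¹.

(-7, -5)

The ratio of consecutive coefficients is 5(n+1)/5n → 1.
Since the exponent of (x + 6) increases by 2 each term, convergence requires |x + 6|² < 1, hence R = 1.
Check x = -5: the terms do not tend to 0, so the series diverges.
At x = -7: the n-th term does not approach 0; divergence by the term test.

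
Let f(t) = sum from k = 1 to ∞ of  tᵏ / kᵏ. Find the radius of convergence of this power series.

R = ∞

Root test: |a_k|^(1/k) = 1/k → 0.
The limit is 0 for every t, so R = ∞.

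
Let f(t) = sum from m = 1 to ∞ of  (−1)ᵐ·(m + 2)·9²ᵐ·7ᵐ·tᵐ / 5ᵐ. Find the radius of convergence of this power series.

R = 5/567

By the ratio test, |a_{m+1}/a_m| = [((m+1) + 2)/(m + 2)] · 81·7/5 → 567/5.
Hence the series converges for |t| < 1/(567/5) = 5/567, so the radius of convergence is 5/567.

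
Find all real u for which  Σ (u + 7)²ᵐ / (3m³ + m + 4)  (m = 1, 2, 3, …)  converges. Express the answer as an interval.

By the ratio test, |a_{m+1}/a_m| = (3m³ + m + 4)/(3(m+1)³ + (m+1) + 4) → 1.
Since the exponent of (u + 7) increases by 2 each term, convergence requires |u + 7|² < 1, hence R = 1.
At u = -6: absolute convergence follows by limit comparison with Σ 1/m³.
Check u = -8: the terms are on the order of 1/m³, so the series converges absolutely by comparison with the p-series (p = 3 > 1).

[-8, -6]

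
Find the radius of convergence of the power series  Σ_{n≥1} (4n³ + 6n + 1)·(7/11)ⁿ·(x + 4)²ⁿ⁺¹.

The ratio of consecutive coefficients is [(4(n+1)³ + 6(n+1) + 1)/(4n³ + 6n + 1)] · 7/11 → 7/11.
Since the exponent of (x + 4) increases by 2 each term, convergence requires |x + 4|² < 11/7, hence R = √77/7.

R = √77/7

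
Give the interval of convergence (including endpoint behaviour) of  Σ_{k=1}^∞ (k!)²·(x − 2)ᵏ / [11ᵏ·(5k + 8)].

{2}

The ratio of consecutive coefficients is (k+1)² · 1/11 · (5k + 8)/(5(k+1) + 8) → ∞.
The ratio grows without bound, so the series diverges whenever (x − 2) ≠ 0; it converges only at x = 2. R = 0.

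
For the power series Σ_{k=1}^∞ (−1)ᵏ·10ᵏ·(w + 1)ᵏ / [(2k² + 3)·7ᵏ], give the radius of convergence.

Ratio test: |a_{k+1}/a_k| = [(2k² + 3)/(2(k+1)² + 3)] · 10/7 → 10/7 as k → ∞.
Thus R = 1/(10/7) = 7/10.

R = 7/10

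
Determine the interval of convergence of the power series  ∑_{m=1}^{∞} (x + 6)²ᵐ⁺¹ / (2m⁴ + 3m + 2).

Ratio test: |a_{m+1}/a_m| = (2m⁴ + 3m + 2)/(2(m+1)⁴ + 3(m+1) + 2) → 1 as m → ∞.
Writing y = (x + 6)², the series in y has radius 1, so |x + 6| < √(1) = 1 and R = 1.
When x = -5, the terms are on the order of 1/m⁴, so the series converges absolutely by comparison with the p-series (p = 4 > 1).
Check x = -7: absolute convergence follows by limit comparison with Σ 1/m⁴.

[-7, -5]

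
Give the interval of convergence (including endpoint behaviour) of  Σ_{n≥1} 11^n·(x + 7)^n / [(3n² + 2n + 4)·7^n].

[-84/11, -70/11]

Ratio test: |a_{n+1}/a_n| = [(3n² + 2n + 4)/(3(n+1)² + 2(n+1) + 4)] · 11/7 → 11/7 as n → ∞.
Thus R = 1/(11/7) = 7/11.
At x = -70/11: the series is dominated by a constant times Σ 1/n², which converges (p = 2 > 1).
Endpoint x = -84/11: absolute convergence follows by limit comparison with Σ 1/n².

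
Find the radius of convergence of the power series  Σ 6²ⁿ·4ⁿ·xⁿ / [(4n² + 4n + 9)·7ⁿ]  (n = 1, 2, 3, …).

Apply the ratio test: |a_{n+1}| / |a_n| = [(4n² + 4n + 9)/(4(n+1)² + 4(n+1) + 9)] · 36·4/7, which tends to 144/7 as n → ∞.
Hence the series converges for |x| < 1/(144/7) = 7/144, so the radius of convergence is 7/144.

R = 7/144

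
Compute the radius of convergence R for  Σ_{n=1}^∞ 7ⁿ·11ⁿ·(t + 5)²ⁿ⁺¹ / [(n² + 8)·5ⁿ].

By the ratio test, |a_{n+1}/a_n| = [(n² + 8)/((n+1)² + 8)] · 7·11/5 → 77/5.
Successive powers of (t + 5) differ by 2, so the series converges when |t + 5|² · 77/5 < 1, i.e. |t + 5| < √(5/77). So R = √385/77.

R = √385/77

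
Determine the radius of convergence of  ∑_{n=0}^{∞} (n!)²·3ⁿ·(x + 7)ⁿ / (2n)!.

By the ratio test, |a_{n+1}/a_n| = (n+1)²/[(2n+1)·(2n+2)] · 3 → 3/4.
Hence the series converges for |x + 7| < 1/(3/4) = 4/3, so the radius of convergence is 4/3.

R = 4/3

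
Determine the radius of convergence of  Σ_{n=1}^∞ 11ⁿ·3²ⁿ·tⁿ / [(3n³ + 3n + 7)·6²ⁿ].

Apply the ratio test: |a_{n+1}| / |a_n| = [(3n³ + 3n + 7)/(3(n+1)³ + 3(n+1) + 7)] · 11·9/36, which tends to 11/4 as n → ∞.
Convergence for |t| · 11/4 < 1, i.e. |t| < 4/11. So R = 4/11.

R = 4/11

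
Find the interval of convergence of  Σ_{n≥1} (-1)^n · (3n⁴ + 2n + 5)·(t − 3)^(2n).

By the ratio test, |a_{n+1}/a_n| = (3(n+1)⁴ + 2(n+1) + 5)/(3n⁴ + 2n + 5) → 1.
Writing y = (t − 3)², the series in y has radius 1, so |t − 3| < √(1) = 1 and R = 1.
When t = 4, the terms have absolute value of order n⁴, which does not tend to 0, so the series diverges by the divergence test.
At t = 2: the terms have absolute value of order n⁴, which does not tend to 0, so the series diverges by the divergence test.

(2, 4)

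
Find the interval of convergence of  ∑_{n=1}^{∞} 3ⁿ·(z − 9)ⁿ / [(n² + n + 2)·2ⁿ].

Apply the ratio test: |a_{n+1}| / |a_n| = [(n² + n + 2)/((n+1)² + (n+1) + 2)] · 3/2, which tends to 3/2 as n → ∞.
Hence the series converges for |z − 9| < 1/(3/2) = 2/3, so the radius of convergence is 2/3.
Endpoint z = 29/3: absolute convergence follows by limit comparison with Σ 1/n².
When z = 25/3, the terms are on the order of 1/n², so the series converges absolutely by comparison with the p-series (p = 2 > 1).

[25/3, 29/3]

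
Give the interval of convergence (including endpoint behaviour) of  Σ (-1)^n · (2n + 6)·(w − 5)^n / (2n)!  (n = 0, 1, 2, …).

(−∞, ∞)

Apply the ratio test: |a_{n+1}| / |a_n| = (2(n+1) + 6)/(2n + 6) · 1/[(2n+1)·(2n+2)], which tends to 0 as n → ∞.
The ratio tends to 0 regardless of w, hence R = ∞.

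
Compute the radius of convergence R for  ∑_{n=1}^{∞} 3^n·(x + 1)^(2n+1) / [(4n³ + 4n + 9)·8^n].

Apply the ratio test: |a_{n+1}| / |a_n| = [(4n³ + 4n + 9)/(4(n+1)³ + 4(n+1) + 9)] · 3/8, which tends to 3/8 as n → ∞.
Successive powers of (x + 1) differ by 2, so the series converges when |x + 1|² · 3/8 < 1, i.e. |x + 1| < √(8/3). So R = 2√6/3.

R = 2√6/3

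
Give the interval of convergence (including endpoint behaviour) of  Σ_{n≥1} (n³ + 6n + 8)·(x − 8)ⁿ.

By the ratio test, |a_{n+1}/a_n| = ((n+1)³ + 6(n+1) + 8)/(n³ + 6n + 8) → 1.
Convergence for |x − 8| < 1, so R = 1.
Endpoint x = 9: the n-th term does not approach 0; divergence by the term test.
At x = 7: the terms have absolute value of order n³, which does not tend to 0, so the series diverges by the divergence test.

(7, 9)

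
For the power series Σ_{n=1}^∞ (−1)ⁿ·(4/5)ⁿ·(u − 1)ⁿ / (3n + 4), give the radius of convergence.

The ratio of consecutive coefficients is [(3n + 4)/(3(n+1) + 4)] · 4/5 → 4/5.
Hence the series converges for |u − 1| < 1/(4/5) = 5/4, so the radius of convergence is 5/4.

R = 5/4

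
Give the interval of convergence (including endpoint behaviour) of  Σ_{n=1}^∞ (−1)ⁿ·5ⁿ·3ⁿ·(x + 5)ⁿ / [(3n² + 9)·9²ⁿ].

By the ratio test, |a_{n+1}/a_n| = [(3n² + 9)/(3(n+1)² + 9)] · 5·3/81 → 5/27.
Hence the series converges for |x + 5| < 1/(5/27) = 27/5, so the radius of convergence is 27/5.
Check x = 2/5: the series is dominated by a constant times Σ 1/n², which converges (p = 2 > 1).
At x = -52/5: the terms are on the order of 1/n², so the series converges absolutely by comparison with the p-series (p = 2 > 1).

[-52/5, 2/5]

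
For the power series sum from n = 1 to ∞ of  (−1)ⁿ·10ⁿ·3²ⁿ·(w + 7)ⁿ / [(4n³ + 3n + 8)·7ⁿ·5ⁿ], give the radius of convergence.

R = 7/18

The ratio of consecutive coefficients is [(4n³ + 3n + 8)/(4(n+1)³ + 3(n+1) + 8)] · 10·9/(7·5) → 18/7.
Thus R = 1/(18/7) = 7/18.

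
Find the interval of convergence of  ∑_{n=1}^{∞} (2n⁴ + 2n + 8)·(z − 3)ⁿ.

(2, 4)

The ratio of consecutive coefficients is (2(n+1)⁴ + 2(n+1) + 8)/(2n⁴ + 2n + 8) → 1.
Hence R = 1.
When z = 4, the n-th term does not approach 0; divergence by the term test.
Endpoint z = 2: the n-th term does not approach 0; divergence by the term test.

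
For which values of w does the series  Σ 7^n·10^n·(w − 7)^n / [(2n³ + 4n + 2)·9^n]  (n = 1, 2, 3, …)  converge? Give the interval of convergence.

[481/70, 499/70]

Ratio test: |a_{n+1}/a_n| = [(2n³ + 4n + 2)/(2(n+1)³ + 4(n+1) + 2)] · 7·10/9 → 70/9 as n → ∞.
Thus R = 1/(70/9) = 9/70.
Endpoint w = 499/70: absolute convergence follows by limit comparison with Σ 1/n³.
At w = 481/70: absolute convergence follows by limit comparison with Σ 1/n³.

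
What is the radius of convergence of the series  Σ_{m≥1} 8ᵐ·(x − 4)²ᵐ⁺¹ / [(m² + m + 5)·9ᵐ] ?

By the ratio test, |a_{m+1}/a_m| = [(m² + m + 5)/((m+1)² + (m+1) + 5)] · 8/9 → 8/9.
Since the exponent of (x − 4) increases by 2 each term, convergence requires |x − 4|² < 9/8, hence R = 3√2/4.

R = 3√2/4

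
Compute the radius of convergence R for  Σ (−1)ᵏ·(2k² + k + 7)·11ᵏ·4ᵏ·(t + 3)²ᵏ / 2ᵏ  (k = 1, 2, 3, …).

R = √22/22

The ratio of consecutive coefficients is [(2(k+1)² + (k+1) + 7)/(2k² + k + 7)] · 11·4/2 → 22.
Writing y = (t + 3)², the series in y has radius 1/22, so |t + 3| < √(1/22) and R = √22/22.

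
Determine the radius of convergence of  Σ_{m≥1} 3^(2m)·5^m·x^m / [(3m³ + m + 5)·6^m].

R = 2/15

By the ratio test, |a_{m+1}/a_m| = [(3m³ + m + 5)/(3(m+1)³ + (m+1) + 5)] · 9·5/6 → 15/2.
Thus R = 1/(15/2) = 2/15.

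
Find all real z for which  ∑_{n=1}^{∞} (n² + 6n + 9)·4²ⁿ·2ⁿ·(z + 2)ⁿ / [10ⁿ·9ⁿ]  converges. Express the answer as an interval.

(-77/16, 13/16)

Apply the ratio test: |a_{n+1}| / |a_n| = [((n+1)² + 6(n+1) + 9)/(n² + 6n + 9)] · 16·2/(10·9), which tends to 16/45 as n → ∞.
Convergence for |z + 2| · 16/45 < 1, i.e. |z + 2| < 45/16. So R = 45/16.
Endpoint z = 13/16: the terms have absolute value of order n², which does not tend to 0, so the series diverges by the divergence test.
At z = -77/16: the terms do not tend to 0, so the series diverges.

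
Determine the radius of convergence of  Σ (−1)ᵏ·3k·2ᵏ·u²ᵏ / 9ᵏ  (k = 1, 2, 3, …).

R = 3√2/2

By the ratio test, |a_{k+1}/a_k| = [3(k+1)/3k] · 2/9 → 2/9.
Since the exponent of u increases by 2 each term, convergence requires |u|² < 9/2, hence R = 3√2/2.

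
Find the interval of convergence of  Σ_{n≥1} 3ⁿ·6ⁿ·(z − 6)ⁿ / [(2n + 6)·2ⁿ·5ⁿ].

[49/9, 59/9)

The ratio of consecutive coefficients is [(2n + 6)/(2(n+1) + 6)] · 3·6/(2·5) → 9/5.
Hence the series converges for |z − 6| < 1/(9/5) = 5/9, so the radius of convergence is 5/9.
When z = 59/9, the terms are asymptotic to a nonzero constant times 1/n, so the series diverges by limit comparison with Σ 1/n.
At z = 49/9: convergence follows from the alternating series test (terms decrease monotonically to 0).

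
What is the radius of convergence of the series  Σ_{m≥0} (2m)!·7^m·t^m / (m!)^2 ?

Apply the ratio test: |a_{m+1}| / |a_m| = (2m+1)·(2m+2)/(m+1)² · 7, which tends to 28 as m → ∞.
Hence the series converges for |t| < 1/(28) = 1/28, so the radius of convergence is 1/28.

R = 1/28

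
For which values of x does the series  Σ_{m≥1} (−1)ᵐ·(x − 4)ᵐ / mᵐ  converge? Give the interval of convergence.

(−∞, ∞)

Applying the root test, |a_m|^(1/m) = 1/m → 0.
Since the m-th root of |a_m| tends to 0, the series converges for all real x; R = ∞.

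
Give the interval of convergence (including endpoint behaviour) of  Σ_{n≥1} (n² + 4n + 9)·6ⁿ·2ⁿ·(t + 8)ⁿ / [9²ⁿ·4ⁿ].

Ratio test: |a_{n+1}/a_n| = [((n+1)² + 4(n+1) + 9)/(n² + 4n + 9)] · 6·2/(81·4) → 1/27 as n → ∞.
Hence the series converges for |t + 8| < 1/(1/27) = 27, so the radius of convergence is 27.
Endpoint t = 19: the terms do not tend to 0, so the series diverges.
At t = -35: the terms have absolute value of order n², which does not tend to 0, so the series diverges by the divergence test.

(-35, 19)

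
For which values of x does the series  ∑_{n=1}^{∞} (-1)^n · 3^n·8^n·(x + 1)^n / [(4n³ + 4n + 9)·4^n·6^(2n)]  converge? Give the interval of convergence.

[-7, 5]

By the ratio test, |a_{n+1}/a_n| = [(4n³ + 4n + 9)/(4(n+1)³ + 4(n+1) + 9)] · 3·8/(4·36) → 1/6.
Convergence for |x + 1| · 1/6 < 1, i.e. |x + 1| < 6. So R = 6.
At x = 5: the terms are on the order of 1/n³, so the series converges absolutely by comparison with the p-series (p = 3 > 1).
Check x = -7: absolute convergence follows by limit comparison with Σ 1/n³.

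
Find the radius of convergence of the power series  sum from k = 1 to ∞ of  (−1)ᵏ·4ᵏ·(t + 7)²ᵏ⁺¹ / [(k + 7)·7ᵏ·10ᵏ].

The ratio of consecutive coefficients is [(k + 7)/((k+1) + 7)] · 4/(7·10) → 2/35.
Successive powers of (t + 7) differ by 2, so the series converges when |t + 7|² · 2/35 < 1, i.e. |t + 7| < √(35/2). So R = √70/2.

R = √70/2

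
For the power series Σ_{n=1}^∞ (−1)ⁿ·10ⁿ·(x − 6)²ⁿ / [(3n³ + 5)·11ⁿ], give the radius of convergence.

Apply the ratio test: |a_{n+1}| / |a_n| = [(3n³ + 5)/(3(n+1)³ + 5)] · 10/11, which tends to 10/11 as n → ∞.
Successive powers of (x − 6) differ by 2, so the series converges when |x − 6|² · 10/11 < 1, i.e. |x − 6| < √(11/10). So R = √110/10.

R = √110/10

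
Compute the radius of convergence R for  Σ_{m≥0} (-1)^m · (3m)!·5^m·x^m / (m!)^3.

Ratio test: |a_{m+1}/a_m| = (3m+1)·(3m+2)·(3m+3)/(m+1)³ · 5 → 135 as m → ∞.
Hence the series converges for |x| < 1/(135) = 1/135, so the radius of convergence is 1/135.

R = 1/135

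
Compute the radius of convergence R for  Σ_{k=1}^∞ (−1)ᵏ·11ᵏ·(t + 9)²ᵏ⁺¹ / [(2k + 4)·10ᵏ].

Ratio test: |a_{k+1}/a_k| = [(2k + 4)/(2(k+1) + 4)] · 11/10 → 11/10 as k → ∞.
Writing y = (t + 9)², the series in y has radius 10/11, so |t + 9| < √(10/11) and R = √110/11.

R = √110/11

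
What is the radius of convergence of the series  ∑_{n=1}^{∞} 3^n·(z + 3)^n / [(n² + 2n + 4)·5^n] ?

R = 5/3

Ratio test: |a_{n+1}/a_n| = [(n² + 2n + 4)/((n+1)² + 2(n+1) + 4)] · 3/5 → 3/5 as n → ∞.
Convergence for |z + 3| · 3/5 < 1, i.e. |z + 3| < 5/3. So R = 5/3.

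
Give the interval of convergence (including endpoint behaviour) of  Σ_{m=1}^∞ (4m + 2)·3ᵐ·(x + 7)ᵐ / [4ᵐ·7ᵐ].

(-49/3, 7/3)

Apply the ratio test: |a_{m+1}| / |a_m| = [(4(m+1) + 2)/(4m + 2)] · 3/(4·7), which tends to 3/28 as m → ∞.
Thus R = 1/(3/28) = 28/3.
When x = 7/3, the terms have absolute value of order m, which does not tend to 0, so the series diverges by the divergence test.
Check x = -49/3: the terms do not tend to 0, so the series diverges.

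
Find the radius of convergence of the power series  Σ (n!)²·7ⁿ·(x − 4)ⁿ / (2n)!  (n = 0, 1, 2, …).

The ratio of consecutive coefficients is (n+1)²/[(2n+1)·(2n+2)] · 7 → 7/4.
The series converges when 7/4 · |x − 4| < 1, giving R = 4/7.

R = 4/7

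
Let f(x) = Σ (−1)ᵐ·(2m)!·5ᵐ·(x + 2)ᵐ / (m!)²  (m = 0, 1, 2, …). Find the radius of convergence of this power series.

By the ratio test, |a_{m+1}/a_m| = (2m+1)·(2m+2)/(m+1)² · 5 → 20.
Hence the series converges for |x + 2| < 1/(20) = 1/20, so the radius of convergence is 1/20.

R = 1/20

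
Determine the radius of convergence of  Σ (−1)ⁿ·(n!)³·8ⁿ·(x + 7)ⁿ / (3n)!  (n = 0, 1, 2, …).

R = 27/8

The ratio of consecutive coefficients is (n+1)³/[(3n+1)·(3n+2)·(3n+3)] · 8 → 8/27.
Hence the series converges for |x + 7| < 1/(8/27) = 27/8, so the radius of convergence is 27/8.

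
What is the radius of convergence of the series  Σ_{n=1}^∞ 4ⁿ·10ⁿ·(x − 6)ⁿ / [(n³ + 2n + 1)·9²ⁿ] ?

R = 81/40

The ratio of consecutive coefficients is [(n³ + 2n + 1)/((n+1)³ + 2(n+1) + 1)] · 4·10/81 → 40/81.
Thus R = 1/(40/81) = 81/40.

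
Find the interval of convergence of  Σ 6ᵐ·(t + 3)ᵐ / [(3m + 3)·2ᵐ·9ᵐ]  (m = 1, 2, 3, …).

[-6, 0)

Ratio test: |a_{m+1}/a_m| = [(3m + 3)/(3(m+1) + 3)] · 6/(2·9) → 1/3 as m → ∞.
The series converges when 1/3 · |t + 3| < 1, giving R = 3.
When t = 0, the terms behave like c/m; limit comparison with the harmonic series gives divergence.
Endpoint t = -6: an alternating series whose terms decrease to 0 in absolute value, so it converges by the Leibniz criterion.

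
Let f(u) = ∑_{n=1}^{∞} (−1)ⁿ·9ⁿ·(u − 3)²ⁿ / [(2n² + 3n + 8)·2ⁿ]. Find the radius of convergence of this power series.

Ratio test: |a_{n+1}/a_n| = [(2n² + 3n + 8)/(2(n+1)² + 3(n+1) + 8)] · 9/2 → 9/2 as n → ∞.
Writing y = (u − 3)², the series in y has radius 2/9, so |u − 3| < √(2/9) and R = √2/3.

R = √2/3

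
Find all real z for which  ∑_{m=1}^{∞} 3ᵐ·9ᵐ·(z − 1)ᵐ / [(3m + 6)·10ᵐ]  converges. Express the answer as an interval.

By the ratio test, |a_{m+1}/a_m| = [(3m + 6)/(3(m+1) + 6)] · 3·9/10 → 27/10.
Hence the series converges for |z − 1| < 1/(27/10) = 10/27, so the radius of convergence is 10/27.
Endpoint z = 37/27: comparison with the harmonic series Σ 1/m shows the series diverges.
Endpoint z = 17/27: convergence follows from the alternating series test (terms decrease monotonically to 0).

[17/27, 37/27)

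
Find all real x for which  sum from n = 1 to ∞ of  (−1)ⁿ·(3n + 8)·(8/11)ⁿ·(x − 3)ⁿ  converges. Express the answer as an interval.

(13/8, 35/8)

Apply the ratio test: |a_{n+1}| / |a_n| = [(3(n+1) + 8)/(3n + 8)] · 8/11, which tends to 8/11 as n → ∞.
Hence the series converges for |x − 3| < 1/(8/11) = 11/8, so the radius of convergence is 11/8.
When x = 35/8, the terms have absolute value of order n, which does not tend to 0, so the series diverges by the divergence test.
Check x = 13/8: the terms do not tend to 0, so the series diverges.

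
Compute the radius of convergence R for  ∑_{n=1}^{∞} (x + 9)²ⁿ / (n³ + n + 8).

R = 1

The ratio of consecutive coefficients is (n³ + n + 8)/((n+1)³ + (n+1) + 8) → 1.
Since the exponent of (x + 9) increases by 2 each term, convergence requires |x + 9|² < 1, hence R = 1.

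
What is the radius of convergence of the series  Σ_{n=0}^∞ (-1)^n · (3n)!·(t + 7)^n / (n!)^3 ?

R = 1/27

The ratio of consecutive coefficients is (3n+1)·(3n+2)·(3n+3)/(n+1)³ → 27.
The series converges when 27 · |t + 7| < 1, giving R = 1/27.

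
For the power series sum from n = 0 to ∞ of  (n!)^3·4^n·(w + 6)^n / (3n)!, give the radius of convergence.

Ratio test: |a_{n+1}/a_n| = (n+1)³/[(3n+1)·(3n+2)·(3n+3)] · 4 → 4/27 as n → ∞.
The series converges when 4/27 · |w + 6| < 1, giving R = 27/4.

R = 27/4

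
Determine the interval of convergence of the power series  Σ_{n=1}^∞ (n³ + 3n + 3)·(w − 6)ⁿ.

(5, 7)

The ratio of consecutive coefficients is ((n+1)³ + 3(n+1) + 3)/(n³ + 3n + 3) → 1.
Hence R = 1.
Check w = 7: the terms have absolute value of order n³, which does not tend to 0, so the series diverges by the divergence test.
When w = 5, the terms have absolute value of order n³, which does not tend to 0, so the series diverges by the divergence test.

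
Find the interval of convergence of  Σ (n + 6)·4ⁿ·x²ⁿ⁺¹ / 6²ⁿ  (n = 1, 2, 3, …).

(-3, 3)

Apply the ratio test: |a_{n+1}| / |a_n| = [((n+1) + 6)/(n + 6)] · 4/36, which tends to 1/9 as n → ∞.
Successive powers of x differ by 2, so the series converges when |x|² · 1/9 < 1, i.e. |x| < √(9) = 3. So R = 3.
At x = 3: the terms have absolute value of order n, which does not tend to 0, so the series diverges by the divergence test.
Endpoint x = -3: the terms do not tend to 0, so the series diverges.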